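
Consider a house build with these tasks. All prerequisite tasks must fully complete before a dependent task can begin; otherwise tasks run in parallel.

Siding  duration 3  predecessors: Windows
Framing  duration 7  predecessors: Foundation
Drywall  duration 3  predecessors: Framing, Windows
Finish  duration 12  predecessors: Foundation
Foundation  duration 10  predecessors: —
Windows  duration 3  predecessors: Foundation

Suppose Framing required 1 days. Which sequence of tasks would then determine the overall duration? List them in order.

Baseline: Foundation→Finish = 10+12 = 22 → 22 days.
The longest path through Framing is only 20 days, so Framing has float 2.
No other chain overtakes it, so the finish is 22 days.

Foundation, Finish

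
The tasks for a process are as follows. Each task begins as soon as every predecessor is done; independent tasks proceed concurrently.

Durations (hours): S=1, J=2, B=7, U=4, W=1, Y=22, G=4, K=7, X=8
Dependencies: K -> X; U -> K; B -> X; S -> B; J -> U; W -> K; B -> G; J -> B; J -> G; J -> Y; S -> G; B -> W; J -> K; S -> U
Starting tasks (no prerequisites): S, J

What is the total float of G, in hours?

J→B→W→K→X = 2+7+1+7+8 = 25 sets the makespan at 25 hours.
The longest chain containing G totals 13 hours.
So G can slip 25 − 13 = 12 hours.

12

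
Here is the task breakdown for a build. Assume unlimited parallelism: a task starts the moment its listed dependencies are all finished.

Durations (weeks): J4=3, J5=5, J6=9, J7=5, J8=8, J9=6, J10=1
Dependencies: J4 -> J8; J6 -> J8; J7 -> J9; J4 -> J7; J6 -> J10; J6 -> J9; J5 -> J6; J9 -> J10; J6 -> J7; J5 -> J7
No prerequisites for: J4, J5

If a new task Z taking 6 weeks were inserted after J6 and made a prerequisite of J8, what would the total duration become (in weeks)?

28

Originally the plan takes 26 weeks.
With Z inserted, J8 now waits for max(J4, J6, Z).
New critical path: J5→J6→Z→J8 = 5+9+6+8 = 28 ⇒ 28 weeks.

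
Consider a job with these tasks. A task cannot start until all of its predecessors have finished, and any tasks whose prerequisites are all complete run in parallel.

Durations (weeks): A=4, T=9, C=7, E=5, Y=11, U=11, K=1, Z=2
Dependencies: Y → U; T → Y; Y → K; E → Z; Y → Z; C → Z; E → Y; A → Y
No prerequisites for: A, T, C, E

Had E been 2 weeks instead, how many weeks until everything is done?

Baseline: T→Y→U = 9+11+11 = 31 → 31 weeks.
E has 4 weeks of float (longest path through it is 27).
The critical path is still T→Y→U; finish is now 31 weeks.

31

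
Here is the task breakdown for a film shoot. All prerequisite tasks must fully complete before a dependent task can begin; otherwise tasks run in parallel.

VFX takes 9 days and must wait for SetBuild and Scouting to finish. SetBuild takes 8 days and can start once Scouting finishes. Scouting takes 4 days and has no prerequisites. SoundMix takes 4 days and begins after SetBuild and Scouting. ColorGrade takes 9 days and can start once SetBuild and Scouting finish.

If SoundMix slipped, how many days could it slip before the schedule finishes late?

Critical path: Scouting→SetBuild→VFX = 4+8+9 = 21, so the finish is 21 days.
Longest path through SoundMix: 16 days (earliest finish 16, latest finish 21).
So SoundMix can slip 21 − 16 = 5 days.

5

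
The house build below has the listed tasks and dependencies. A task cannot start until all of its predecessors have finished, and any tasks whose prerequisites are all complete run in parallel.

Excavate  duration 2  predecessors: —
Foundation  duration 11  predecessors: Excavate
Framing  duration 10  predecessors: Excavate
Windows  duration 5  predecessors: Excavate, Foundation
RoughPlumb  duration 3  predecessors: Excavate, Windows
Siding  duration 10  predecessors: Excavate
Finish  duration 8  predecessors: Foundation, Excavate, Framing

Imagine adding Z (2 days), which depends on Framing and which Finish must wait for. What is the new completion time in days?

22

Originally the house build takes 21 days.
With Z inserted, Finish now waits for max(Foundation, Excavate, Framing, Z).
New critical path: Excavate→Framing→Z→Finish = 2+10+2+8 = 22 ⇒ 22 days.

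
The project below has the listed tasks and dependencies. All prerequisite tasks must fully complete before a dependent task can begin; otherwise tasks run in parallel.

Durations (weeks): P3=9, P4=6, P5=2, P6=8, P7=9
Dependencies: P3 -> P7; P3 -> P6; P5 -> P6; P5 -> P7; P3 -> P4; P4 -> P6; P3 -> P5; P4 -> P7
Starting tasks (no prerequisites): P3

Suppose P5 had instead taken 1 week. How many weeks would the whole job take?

24

The binding path is P3→P4→P7 = 9+6+9 = 24; finish at 24 weeks.
P5 is off the critical path — its longest chain is 20 weeks, giving 4 of slack.
That remains the longest chain; total 24 weeks.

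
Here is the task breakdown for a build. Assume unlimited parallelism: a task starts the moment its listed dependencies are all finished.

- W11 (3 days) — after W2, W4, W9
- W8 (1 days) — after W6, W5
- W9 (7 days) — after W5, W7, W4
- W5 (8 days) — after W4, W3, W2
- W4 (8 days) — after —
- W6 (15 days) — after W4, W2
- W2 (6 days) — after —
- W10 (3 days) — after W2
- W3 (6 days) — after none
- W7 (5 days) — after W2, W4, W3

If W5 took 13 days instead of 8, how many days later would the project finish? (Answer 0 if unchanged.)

5

Actual critical path: W4→W5→W9→W11 = 8+8+7+3 = 26 ⇒ 26 days.
W5 is on the critical path; changing it to 13 makes that path 31 days.
That remains the longest chain; total 31 days.
Change in finish: 31 − 26 = +5 days.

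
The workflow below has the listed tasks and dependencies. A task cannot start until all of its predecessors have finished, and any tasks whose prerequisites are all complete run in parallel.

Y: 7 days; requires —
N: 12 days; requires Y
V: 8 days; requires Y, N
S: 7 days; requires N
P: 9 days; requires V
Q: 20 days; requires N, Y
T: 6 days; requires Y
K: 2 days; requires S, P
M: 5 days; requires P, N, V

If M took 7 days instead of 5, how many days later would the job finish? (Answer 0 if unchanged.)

Baseline: Y→N→V→P→M = 7+12+8+9+5 = 41 → 41 days.
M lies on that path, so at 7 days the path becomes 43 days.
The critical path is still Y→N→V→P→M; finish is now 43 days.
Change in finish: 43 − 41 = +2 days.

2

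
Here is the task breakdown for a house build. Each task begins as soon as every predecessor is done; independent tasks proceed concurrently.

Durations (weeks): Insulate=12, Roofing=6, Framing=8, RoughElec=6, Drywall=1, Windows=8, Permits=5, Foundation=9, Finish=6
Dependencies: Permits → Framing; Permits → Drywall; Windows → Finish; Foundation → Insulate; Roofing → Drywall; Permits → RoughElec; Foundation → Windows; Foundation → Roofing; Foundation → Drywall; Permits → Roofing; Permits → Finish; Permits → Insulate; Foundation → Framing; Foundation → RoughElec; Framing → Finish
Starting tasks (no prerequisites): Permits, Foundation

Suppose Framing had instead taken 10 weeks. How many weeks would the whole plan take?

Baseline: Foundation→Framing→Finish = 9+8+6 = 23 → 23 weeks.
Framing is on the critical path; changing it to 10 makes that path 25 weeks.
The critical path is still Foundation→Framing→Finish; finish is now 25 weeks.

25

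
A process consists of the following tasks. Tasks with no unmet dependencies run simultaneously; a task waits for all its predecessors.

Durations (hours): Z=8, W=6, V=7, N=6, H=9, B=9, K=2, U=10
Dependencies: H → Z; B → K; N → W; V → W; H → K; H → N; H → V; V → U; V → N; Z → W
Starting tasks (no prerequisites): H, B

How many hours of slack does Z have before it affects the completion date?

5

The longest chain is H→V→N→W = 9+7+6+6 = 28; overall finish 28 hours.
Z finishes as early as 17 and must finish by 22.
Slack of Z = 14 − 9 = 5 hours.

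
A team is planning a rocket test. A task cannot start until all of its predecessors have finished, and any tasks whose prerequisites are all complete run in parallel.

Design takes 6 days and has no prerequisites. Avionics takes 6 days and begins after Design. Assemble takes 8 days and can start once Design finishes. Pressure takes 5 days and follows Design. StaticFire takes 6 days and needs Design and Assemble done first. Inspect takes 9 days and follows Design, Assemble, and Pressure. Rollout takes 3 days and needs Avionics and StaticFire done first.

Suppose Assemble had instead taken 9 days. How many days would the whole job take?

24

Baseline: Design→Assemble→StaticFire→Rollout = 6+8+6+3 = 23 → 23 days.
Assemble is on the critical path; changing it to 9 makes that path 24 days.
The critical path is still Design→Assemble→StaticFire→Rollout; finish is now 24 days.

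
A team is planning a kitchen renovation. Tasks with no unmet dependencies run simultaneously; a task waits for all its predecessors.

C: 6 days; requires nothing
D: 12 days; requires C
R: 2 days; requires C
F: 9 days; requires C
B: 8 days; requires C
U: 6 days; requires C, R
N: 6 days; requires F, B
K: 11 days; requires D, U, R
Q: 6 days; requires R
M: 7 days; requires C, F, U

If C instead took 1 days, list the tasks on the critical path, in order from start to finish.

Actual critical path: C→D→K = 6+12+11 = 29 ⇒ 29 days.
C lies on that path, so at 1 day the path becomes 24 days.
No other chain overtakes it, so the finish is 24 days.

C, D, K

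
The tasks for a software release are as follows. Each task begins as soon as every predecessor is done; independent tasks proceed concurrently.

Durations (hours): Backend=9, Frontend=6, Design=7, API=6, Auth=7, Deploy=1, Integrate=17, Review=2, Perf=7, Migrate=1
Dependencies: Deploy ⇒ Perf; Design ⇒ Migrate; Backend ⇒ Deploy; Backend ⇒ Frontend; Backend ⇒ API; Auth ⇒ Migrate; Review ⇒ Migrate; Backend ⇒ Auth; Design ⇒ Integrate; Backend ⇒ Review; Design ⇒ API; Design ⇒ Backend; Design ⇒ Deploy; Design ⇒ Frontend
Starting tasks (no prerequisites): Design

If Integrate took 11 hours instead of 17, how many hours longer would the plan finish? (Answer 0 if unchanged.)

0

Actual critical path: Design→Integrate = 7+17 = 24 ⇒ 24 hours.
Integrate is on the critical path; changing it to 11 makes that path 18 hours.
Now Design→Backend→Auth→Migrate = 7+9+7+1 = 24 is longest, so the finish becomes 24 hours.
Change in finish: 24 − 24 = +0 hours.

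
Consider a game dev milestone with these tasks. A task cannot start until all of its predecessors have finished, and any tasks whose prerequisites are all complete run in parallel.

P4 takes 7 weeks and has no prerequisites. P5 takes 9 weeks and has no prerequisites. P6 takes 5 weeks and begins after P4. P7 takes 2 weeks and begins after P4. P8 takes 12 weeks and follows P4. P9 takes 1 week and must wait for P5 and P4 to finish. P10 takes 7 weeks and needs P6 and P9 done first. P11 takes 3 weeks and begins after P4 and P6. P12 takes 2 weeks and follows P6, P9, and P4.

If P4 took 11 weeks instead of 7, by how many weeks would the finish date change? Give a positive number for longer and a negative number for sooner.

4

The binding path is P4→P6→P10 = 7+5+7 = 19; finish at 19 weeks.
P4 lies on that path, so at 11 weeks the path becomes 23 weeks.
No other chain overtakes it, so the finish is 23 weeks.
Change in finish: 23 − 19 = +4 weeks.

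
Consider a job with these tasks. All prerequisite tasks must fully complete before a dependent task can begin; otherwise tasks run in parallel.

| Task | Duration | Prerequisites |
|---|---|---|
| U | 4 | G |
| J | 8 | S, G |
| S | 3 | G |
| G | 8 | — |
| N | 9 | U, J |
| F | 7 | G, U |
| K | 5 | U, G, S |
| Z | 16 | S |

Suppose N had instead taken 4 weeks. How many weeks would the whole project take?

27

Critical path before the change: G→S→J→N = 8+3+8+9 = 28 giving 28 weeks.
N lies on that path, so at 4 weeks the path becomes 23 weeks.
New critical path: G→S→Z = 8+3+16 = 27 ⇒ 27 weeks.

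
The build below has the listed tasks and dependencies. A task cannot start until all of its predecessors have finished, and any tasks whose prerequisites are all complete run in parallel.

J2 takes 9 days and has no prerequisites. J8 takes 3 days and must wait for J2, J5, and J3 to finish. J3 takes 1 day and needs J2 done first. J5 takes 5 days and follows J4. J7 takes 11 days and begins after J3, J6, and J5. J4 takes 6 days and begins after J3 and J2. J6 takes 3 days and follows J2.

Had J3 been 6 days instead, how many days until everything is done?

37

Critical path before the change: J2→J3→J4→J5→J7 = 9+1+6+5+11 = 32 giving 32 days.
J3 lies on that path, so at 6 days the path becomes 37 days.
No other chain overtakes it, so the finish is 37 days.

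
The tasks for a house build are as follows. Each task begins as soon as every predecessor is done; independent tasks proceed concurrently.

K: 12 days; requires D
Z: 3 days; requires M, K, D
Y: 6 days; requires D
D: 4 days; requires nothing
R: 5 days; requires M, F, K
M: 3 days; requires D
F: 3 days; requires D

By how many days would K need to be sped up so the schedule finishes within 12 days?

Current finish: 21 days; target: 12.
K is on every critical path, so each day cut from K cuts the finish by one (this holds down to a finish of 12).
Need 21 − 12 = 9 days off K → K becomes 3 days, finish becomes 12.

9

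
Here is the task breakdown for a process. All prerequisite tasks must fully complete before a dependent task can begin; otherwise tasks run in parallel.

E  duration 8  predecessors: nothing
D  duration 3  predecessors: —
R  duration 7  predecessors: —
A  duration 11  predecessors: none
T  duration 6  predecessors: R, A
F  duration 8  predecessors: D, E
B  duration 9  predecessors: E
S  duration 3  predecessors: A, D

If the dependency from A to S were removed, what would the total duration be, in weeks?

17

Original critical path: E→B = 8+9 = 17 ⇒ 17 weeks.
Without A→S, S's earliest start moves from 11 to 3.
The longest chain is now E→B = 8+9 = 17, so the process takes 17 weeks.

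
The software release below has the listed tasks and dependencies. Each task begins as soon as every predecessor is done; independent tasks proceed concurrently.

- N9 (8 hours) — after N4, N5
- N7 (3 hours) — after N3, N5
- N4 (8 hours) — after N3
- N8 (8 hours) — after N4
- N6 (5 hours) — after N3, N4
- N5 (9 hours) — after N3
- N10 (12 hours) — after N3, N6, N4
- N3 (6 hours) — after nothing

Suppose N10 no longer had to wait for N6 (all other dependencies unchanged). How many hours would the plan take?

Original critical path: N3→N4→N6→N10 = 6+8+5+12 = 31 ⇒ 31 hours.
Without N6→N10, N10's earliest start moves from 19 to 14.
New critical path: N3→N4→N10 = 6+8+12 = 26 ⇒ 26 hours.

26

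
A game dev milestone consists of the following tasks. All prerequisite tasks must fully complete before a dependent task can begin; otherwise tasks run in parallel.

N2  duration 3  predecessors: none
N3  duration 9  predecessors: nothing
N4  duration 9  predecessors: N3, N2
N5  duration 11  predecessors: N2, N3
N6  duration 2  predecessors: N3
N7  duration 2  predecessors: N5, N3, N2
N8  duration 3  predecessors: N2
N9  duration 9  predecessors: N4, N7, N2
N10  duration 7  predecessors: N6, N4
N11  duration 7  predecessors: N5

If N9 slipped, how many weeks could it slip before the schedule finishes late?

N3→N5→N7→N9 = 9+11+2+9 = 31 sets the makespan at 31 weeks.
The longest chain containing N9 totals 31 weeks.
Float = 31 − 31 = 0.

0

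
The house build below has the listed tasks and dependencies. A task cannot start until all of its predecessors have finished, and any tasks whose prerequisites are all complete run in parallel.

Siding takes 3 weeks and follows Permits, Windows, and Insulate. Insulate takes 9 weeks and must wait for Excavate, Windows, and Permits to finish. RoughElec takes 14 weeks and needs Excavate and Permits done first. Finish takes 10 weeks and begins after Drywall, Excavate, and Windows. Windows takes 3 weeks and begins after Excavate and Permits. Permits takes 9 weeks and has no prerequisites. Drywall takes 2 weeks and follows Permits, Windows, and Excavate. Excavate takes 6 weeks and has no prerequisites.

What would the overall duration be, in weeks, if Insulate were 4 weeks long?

24

Critical path before the change: Permits→Windows→Insulate→Siding = 9+3+9+3 = 24 giving 24 weeks.
Insulate is on the critical path; changing it to 4 makes that path 19 weeks.
New critical path: Permits→Windows→Drywall→Finish = 9+3+2+10 = 24 ⇒ 24 weeks.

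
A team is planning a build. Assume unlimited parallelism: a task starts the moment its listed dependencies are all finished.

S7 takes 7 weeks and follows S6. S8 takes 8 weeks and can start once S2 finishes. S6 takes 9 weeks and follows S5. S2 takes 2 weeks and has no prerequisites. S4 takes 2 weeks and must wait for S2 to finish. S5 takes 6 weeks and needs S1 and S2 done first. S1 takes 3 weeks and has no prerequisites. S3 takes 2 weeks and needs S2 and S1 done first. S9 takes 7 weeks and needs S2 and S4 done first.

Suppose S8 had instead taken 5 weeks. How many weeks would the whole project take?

25

Actual critical path: S1→S5→S6→S7 = 3+6+9+7 = 25 ⇒ 25 weeks.
S8 is off the critical path — its longest chain is 10 weeks, giving 15 of slack.
That remains the longest chain; total 25 weeks.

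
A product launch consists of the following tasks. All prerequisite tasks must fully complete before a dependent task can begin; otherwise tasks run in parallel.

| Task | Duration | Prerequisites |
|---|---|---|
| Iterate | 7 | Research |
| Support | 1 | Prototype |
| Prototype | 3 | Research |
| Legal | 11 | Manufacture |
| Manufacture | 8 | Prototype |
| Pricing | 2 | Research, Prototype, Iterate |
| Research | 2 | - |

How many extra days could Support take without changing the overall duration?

The longest chain is Research→Prototype→Manufacture→Legal = 2+3+8+11 = 24; overall finish 24 days.
The longest chain containing Support totals 6 days.
So Support can slip 24 − 6 = 18 days.

18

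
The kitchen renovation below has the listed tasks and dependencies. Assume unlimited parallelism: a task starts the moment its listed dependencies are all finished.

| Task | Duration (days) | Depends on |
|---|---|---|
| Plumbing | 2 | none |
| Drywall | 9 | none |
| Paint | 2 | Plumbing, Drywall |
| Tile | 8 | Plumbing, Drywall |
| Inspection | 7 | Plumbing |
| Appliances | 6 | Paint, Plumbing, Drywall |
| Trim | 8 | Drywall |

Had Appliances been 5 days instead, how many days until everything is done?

17

Actual critical path: Drywall→Paint→Appliances = 9+2+6 = 17 ⇒ 17 days.
Since Appliances is critical, the -1 change carries straight to that chain (now 16 days).
Now Drywall→Tile = 9+8 = 17 is longest, so the finish becomes 17 days.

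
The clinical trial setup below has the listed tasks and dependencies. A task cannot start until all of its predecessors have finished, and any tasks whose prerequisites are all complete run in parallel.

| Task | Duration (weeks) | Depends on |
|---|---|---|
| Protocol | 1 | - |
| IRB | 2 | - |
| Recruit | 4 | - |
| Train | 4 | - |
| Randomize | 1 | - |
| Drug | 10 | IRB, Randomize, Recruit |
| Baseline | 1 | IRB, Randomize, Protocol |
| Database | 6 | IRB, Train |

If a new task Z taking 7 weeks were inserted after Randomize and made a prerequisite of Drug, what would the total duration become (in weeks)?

Originally the plan takes 14 weeks.
With Z inserted, Drug now waits for max(IRB, Randomize, Recruit, Z).
New critical path: Randomize→Z→Drug = 1+7+10 = 18 ⇒ 18 weeks.

18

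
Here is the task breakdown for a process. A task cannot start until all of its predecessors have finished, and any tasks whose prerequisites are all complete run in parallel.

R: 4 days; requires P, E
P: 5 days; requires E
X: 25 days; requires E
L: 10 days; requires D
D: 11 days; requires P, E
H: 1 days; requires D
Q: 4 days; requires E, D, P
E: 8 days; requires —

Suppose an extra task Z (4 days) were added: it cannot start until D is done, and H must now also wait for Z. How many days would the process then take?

34

Originally the process takes 34 days.
With Z inserted, H now waits for max(D, Z).
New critical path: E→P→D→L = 8+5+11+10 = 34 ⇒ 34 days.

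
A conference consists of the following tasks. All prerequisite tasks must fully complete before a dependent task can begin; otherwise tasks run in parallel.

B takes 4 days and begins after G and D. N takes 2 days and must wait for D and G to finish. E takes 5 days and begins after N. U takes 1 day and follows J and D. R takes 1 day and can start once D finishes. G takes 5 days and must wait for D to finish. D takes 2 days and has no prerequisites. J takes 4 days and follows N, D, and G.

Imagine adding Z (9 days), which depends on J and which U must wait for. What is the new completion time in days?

23

Originally the job takes 14 days.
With Z inserted, U now waits for max(J, D, Z).
New critical path: D→G→N→J→Z→U = 2+5+2+4+9+1 = 23 ⇒ 23 days.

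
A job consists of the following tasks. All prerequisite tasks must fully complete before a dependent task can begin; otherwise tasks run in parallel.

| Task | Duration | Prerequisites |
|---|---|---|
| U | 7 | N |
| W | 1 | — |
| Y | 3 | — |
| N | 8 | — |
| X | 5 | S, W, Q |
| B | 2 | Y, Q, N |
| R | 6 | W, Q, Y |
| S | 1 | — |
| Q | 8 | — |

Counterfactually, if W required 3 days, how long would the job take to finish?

15

The binding path is N→U = 8+7 = 15; finish at 15 days.
The longest path through W is only 7 days, so W has float 8.
No other chain overtakes it, so the finish is 15 days.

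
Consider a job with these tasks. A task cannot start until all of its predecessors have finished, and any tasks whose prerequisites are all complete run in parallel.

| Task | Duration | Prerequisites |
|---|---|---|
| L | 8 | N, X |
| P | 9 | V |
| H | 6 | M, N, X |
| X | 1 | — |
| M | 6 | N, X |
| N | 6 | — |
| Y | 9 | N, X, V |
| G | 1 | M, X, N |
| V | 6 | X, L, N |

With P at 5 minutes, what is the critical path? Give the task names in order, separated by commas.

N, L, V, Y

Critical path before the change: N→L→V→P = 6+8+6+9 = 29 giving 29 minutes.
Since P is critical, the -4 change carries straight to that chain (now 25 minutes).
New critical path: N→L→V→Y = 6+8+6+9 = 29 ⇒ 29 minutes.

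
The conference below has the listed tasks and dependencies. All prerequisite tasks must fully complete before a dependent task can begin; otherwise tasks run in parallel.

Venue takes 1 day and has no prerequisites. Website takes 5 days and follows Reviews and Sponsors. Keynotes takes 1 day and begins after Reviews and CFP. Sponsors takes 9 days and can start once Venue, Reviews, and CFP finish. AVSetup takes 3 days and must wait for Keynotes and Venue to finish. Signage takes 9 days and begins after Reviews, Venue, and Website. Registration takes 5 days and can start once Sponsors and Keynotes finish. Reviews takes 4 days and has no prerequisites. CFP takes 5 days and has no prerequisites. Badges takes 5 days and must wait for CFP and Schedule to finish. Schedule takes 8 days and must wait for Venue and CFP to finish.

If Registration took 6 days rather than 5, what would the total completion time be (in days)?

As given, the longest chain is CFP→Sponsors→Website→Signage = 5+9+5+9 = 28, so the finish is 28 days.
Registration has 9 days of float (longest path through it is 19).
That remains the longest chain; total 28 days.

28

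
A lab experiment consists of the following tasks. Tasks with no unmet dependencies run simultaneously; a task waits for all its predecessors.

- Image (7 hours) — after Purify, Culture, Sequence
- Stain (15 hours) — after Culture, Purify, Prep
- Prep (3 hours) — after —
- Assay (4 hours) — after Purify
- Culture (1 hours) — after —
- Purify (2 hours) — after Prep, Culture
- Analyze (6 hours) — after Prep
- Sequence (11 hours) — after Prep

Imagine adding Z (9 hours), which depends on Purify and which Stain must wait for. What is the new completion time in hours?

Originally the job takes 21 hours.
With Z inserted, Stain now waits for max(Culture, Purify, Prep, Z).
New critical path: Prep→Purify→Z→Stain = 3+2+9+15 = 29 ⇒ 29 hours.

29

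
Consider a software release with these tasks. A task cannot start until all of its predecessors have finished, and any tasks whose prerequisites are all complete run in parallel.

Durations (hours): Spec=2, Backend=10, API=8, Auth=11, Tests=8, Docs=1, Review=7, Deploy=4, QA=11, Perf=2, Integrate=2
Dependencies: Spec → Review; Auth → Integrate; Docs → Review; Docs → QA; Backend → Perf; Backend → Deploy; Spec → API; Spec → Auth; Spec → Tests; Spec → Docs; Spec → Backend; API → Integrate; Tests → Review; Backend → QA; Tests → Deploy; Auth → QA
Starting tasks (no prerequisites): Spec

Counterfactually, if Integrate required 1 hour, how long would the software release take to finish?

24

Baseline: Spec→Auth→QA = 2+11+11 = 24 → 24 hours.
The longest path through Integrate is only 15 hours, so Integrate has float 9.
No other chain overtakes it, so the finish is 24 hours.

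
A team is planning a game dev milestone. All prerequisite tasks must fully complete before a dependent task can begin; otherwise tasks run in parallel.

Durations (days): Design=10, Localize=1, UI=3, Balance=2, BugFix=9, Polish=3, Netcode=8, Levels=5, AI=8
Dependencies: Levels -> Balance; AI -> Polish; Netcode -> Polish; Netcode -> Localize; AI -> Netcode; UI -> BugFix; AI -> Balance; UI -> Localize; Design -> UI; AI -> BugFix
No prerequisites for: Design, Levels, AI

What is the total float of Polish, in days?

3

Design→UI→BugFix = 10+3+9 = 22 sets the makespan at 22 days.
The longest chain containing Polish totals 19 days.
Slack of Polish = 19 − 16 = 3 days.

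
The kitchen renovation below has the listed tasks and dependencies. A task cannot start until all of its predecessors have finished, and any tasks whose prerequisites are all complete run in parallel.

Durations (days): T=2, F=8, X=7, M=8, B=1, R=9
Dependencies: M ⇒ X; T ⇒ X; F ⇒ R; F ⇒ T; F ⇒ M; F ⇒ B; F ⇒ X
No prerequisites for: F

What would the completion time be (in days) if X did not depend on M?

17

Original critical path: F→M→X = 8+8+7 = 23 ⇒ 23 days.
Without M→X, X's earliest start moves from 16 to 10.
New critical path: F→T→X = 8+2+7 = 17 ⇒ 17 days.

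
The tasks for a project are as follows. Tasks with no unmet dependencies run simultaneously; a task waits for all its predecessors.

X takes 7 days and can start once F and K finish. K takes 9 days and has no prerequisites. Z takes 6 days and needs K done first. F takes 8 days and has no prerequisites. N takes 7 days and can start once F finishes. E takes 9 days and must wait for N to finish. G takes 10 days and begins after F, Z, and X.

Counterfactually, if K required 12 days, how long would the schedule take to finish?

29

Critical path before the change: K→X→G = 9+7+10 = 26 giving 26 days.
K lies on that path, so at 12 days the path becomes 29 days.
That remains the longest chain; total 29 days.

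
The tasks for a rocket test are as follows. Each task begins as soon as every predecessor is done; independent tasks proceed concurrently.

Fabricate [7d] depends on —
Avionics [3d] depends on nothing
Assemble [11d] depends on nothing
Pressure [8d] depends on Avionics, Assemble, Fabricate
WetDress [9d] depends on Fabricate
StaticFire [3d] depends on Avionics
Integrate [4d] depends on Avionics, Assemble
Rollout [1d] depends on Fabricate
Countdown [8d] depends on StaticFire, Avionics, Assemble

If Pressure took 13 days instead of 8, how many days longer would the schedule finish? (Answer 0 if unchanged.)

The binding path is Assemble→Pressure = 11+8 = 19; finish at 19 days.
Since Pressure is critical, the +5 change carries straight to that chain (now 24 days).
The critical path is still Assemble→Pressure; finish is now 24 days.
Change in finish: 24 − 19 = +5 days.

5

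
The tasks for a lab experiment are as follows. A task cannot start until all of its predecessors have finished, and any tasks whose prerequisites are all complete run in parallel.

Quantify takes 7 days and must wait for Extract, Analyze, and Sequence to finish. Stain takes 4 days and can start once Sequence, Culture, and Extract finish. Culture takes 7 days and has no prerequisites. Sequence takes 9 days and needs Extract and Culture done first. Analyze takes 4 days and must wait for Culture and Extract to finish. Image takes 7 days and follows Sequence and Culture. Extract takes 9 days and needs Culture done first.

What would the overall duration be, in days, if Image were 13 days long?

As given, the longest chain is Culture→Extract→Sequence→Image = 7+9+9+7 = 32, so the finish is 32 days.
Since Image is critical, the +6 change carries straight to that chain (now 38 days).
The critical path is still Culture→Extract→Sequence→Image; finish is now 38 days.

38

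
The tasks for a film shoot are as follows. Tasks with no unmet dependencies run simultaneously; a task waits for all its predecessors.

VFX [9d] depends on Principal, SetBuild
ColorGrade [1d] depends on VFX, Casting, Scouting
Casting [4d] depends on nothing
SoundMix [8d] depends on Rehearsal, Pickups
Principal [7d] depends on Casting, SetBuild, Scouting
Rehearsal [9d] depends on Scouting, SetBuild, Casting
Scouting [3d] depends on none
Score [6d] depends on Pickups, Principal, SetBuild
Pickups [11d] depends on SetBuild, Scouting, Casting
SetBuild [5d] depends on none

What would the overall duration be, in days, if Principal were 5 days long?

24

Baseline: SetBuild→Pickups→SoundMix = 5+11+8 = 24 → 24 days.
Principal is off the critical path — its longest chain is 22 days, giving 2 of slack.
That remains the longest chain; total 24 days.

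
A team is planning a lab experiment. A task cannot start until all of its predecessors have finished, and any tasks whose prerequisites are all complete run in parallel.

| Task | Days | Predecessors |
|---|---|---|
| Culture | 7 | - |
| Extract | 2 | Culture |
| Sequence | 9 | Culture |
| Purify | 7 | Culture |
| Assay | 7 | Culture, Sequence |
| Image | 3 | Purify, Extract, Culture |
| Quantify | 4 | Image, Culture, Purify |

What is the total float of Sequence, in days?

The longest chain is Culture→Sequence→Assay = 7+9+7 = 23; overall finish 23 days.
The longest chain containing Sequence totals 23 days.
Slack of Sequence = 7 − 7 = 0 days.

0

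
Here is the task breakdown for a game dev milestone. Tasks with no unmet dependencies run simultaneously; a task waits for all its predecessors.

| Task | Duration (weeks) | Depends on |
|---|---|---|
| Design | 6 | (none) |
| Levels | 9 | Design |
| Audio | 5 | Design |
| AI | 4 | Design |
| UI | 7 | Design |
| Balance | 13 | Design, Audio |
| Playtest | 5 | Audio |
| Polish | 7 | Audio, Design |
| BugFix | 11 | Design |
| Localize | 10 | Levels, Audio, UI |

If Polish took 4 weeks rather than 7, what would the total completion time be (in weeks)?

25

Baseline: Design→Levels→Localize = 6+9+10 = 25 → 25 weeks.
Polish has 7 weeks of float (longest path through it is 18).
The critical path is still Design→Levels→Localize; finish is now 25 weeks.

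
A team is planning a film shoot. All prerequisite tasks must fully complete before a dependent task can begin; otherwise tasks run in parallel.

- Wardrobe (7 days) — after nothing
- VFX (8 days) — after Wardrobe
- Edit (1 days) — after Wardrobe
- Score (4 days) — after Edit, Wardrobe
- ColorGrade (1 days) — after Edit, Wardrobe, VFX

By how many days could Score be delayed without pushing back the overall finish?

Wardrobe→VFX→ColorGrade = 7+8+1 = 16 sets the makespan at 16 days.
Longest path through Score: 12 days (earliest finish 12, latest finish 16).
Float = 16 − 12 = 4.

4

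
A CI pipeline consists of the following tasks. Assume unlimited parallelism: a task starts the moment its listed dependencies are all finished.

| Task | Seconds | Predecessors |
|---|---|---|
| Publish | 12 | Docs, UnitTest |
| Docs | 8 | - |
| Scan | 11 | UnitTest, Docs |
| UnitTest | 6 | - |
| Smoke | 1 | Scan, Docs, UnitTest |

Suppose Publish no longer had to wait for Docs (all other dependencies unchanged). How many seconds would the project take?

20

With the dependency in place, Docs→Scan→Smoke = 8+11+1 = 20 sets the finish at 20 seconds.
Without Docs→Publish, Publish's earliest start moves from 8 to 6.
The longest chain is now Docs→Scan→Smoke = 8+11+1 = 20, so the project takes 20 seconds.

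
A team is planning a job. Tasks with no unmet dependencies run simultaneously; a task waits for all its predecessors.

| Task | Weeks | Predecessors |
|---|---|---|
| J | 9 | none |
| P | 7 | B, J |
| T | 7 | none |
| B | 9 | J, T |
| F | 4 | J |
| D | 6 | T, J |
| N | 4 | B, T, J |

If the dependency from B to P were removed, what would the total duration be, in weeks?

22

Before: longest chain J→B→P = 9+9+7 = 25, finish 25.
Without B→P, P's earliest start moves from 18 to 9.
The longest chain is now J→B→N = 9+9+4 = 22, so the schedule takes 22 weeks.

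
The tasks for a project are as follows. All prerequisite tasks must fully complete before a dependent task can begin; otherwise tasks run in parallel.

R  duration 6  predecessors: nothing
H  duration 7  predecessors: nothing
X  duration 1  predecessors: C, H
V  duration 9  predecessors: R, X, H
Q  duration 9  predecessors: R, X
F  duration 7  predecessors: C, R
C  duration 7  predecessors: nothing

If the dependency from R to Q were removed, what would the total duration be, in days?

With the dependency in place, C→X→V = 7+1+9 = 17 sets the finish at 17 days.
Dropping R→Q doesn't change Q's earliest start (8); another predecessor still binds.
New critical path: C→X→V = 7+1+9 = 17 ⇒ 17 days.

17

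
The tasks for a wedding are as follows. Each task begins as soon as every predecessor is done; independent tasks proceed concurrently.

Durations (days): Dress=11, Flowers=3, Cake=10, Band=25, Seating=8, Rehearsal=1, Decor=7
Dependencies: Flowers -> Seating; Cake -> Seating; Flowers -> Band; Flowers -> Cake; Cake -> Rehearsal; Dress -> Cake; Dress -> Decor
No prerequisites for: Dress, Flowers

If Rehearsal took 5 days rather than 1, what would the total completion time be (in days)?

29

Actual critical path: Dress→Cake→Seating = 11+10+8 = 29 ⇒ 29 days.
Rehearsal has 7 days of float (longest path through it is 22).
That remains the longest chain; total 29 days.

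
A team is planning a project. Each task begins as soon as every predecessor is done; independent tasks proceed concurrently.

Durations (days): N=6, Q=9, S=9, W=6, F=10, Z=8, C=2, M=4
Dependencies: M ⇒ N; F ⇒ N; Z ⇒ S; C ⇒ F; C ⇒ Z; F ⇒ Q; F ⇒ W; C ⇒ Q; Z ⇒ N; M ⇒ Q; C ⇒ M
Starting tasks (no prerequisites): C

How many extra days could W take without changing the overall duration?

Critical path: C→F→Q = 2+10+9 = 21, so the finish is 21 days.
W finishes as early as 18 and must finish by 21.
Float = 21 − 18 = 3.

3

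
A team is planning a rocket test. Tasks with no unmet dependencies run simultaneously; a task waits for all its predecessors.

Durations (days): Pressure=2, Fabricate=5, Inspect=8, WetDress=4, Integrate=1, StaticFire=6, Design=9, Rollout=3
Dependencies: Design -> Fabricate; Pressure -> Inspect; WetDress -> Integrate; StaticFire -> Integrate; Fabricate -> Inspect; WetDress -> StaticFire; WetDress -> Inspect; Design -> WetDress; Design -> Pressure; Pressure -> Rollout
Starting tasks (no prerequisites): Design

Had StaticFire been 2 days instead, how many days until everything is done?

22

Critical path before the change: Design→Fabricate→Inspect = 9+5+8 = 22 giving 22 days.
StaticFire is off the critical path — its longest chain is 20 days, giving 2 of slack.
No other chain overtakes it, so the finish is 22 days.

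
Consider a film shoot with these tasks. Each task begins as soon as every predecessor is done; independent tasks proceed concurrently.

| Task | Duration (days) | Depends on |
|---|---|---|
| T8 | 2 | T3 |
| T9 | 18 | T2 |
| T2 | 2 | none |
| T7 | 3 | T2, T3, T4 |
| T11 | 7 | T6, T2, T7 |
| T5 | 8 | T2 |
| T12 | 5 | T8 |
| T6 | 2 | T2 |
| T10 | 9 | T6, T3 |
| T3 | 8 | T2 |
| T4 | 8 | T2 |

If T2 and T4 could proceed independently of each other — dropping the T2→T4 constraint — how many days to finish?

20

With the dependency in place, T2→T3→T7→T11 = 2+8+3+7 = 20 sets the finish at 20 days.
Without T2→T4, T4's earliest start moves from 2 to 0.
The longest chain is now T2→T3→T7→T11 = 2+8+3+7 = 20, so the project takes 20 days.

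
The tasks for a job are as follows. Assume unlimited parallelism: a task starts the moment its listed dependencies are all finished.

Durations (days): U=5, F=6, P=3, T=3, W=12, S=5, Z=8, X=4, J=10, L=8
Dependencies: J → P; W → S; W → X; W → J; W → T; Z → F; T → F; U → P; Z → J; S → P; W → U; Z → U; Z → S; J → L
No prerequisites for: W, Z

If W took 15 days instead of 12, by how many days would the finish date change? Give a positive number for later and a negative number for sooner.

As given, the longest chain is W→J→L = 12+10+8 = 30, so the finish is 30 days.
W lies on that path, so at 15 days the path becomes 33 days.
No other chain overtakes it, so the finish is 33 days.
Change in finish: 33 − 30 = +3 days.

3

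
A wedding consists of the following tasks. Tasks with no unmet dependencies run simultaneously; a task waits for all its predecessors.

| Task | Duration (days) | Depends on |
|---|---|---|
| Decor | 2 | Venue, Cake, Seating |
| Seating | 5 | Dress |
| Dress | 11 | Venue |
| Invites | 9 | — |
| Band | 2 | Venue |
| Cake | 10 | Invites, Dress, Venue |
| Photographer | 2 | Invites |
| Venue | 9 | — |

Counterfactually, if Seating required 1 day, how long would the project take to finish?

32

Actual critical path: Venue→Dress→Cake→Decor = 9+11+10+2 = 32 ⇒ 32 days.
Seating is off the critical path — its longest chain is 27 days, giving 5 of slack.
No other chain overtakes it, so the finish is 32 days.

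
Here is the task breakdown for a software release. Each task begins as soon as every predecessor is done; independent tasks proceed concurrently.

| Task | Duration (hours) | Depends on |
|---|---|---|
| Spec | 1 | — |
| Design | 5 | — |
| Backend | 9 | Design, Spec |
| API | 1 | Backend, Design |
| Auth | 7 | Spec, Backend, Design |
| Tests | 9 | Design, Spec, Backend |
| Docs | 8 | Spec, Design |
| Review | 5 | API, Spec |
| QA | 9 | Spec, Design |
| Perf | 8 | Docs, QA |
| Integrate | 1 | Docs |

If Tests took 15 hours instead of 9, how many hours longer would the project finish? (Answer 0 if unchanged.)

Baseline: Design→Backend→Tests = 5+9+9 = 23 → 23 hours.
Tests is on the critical path; changing it to 15 makes that path 29 hours.
The critical path is still Design→Backend→Tests; finish is now 29 hours.
Change in finish: 29 − 23 = +6 hours.

6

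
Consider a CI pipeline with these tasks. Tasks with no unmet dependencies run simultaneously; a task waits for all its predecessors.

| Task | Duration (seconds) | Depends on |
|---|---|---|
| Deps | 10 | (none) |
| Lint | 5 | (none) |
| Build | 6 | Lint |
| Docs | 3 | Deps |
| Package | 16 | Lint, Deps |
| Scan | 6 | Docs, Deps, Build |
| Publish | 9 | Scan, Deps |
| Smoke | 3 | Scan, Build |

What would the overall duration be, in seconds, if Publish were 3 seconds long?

26

Critical path before the change: Deps→Docs→Scan→Publish = 10+3+6+9 = 28 giving 28 seconds.
Since Publish is critical, the -6 change carries straight to that chain (now 22 seconds).
Now Deps→Package = 10+16 = 26 is longest, so the finish becomes 26 seconds.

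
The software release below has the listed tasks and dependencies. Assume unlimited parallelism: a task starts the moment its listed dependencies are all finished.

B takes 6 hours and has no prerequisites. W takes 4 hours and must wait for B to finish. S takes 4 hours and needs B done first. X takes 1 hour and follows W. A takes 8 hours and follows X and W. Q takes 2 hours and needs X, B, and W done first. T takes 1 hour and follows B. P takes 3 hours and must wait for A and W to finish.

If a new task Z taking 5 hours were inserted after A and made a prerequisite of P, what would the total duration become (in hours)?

Originally the software release takes 22 hours.
With Z inserted, P now waits for max(A, W, Z).
New critical path: B→W→X→A→Z→P = 6+4+1+8+5+3 = 27 ⇒ 27 hours.

27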